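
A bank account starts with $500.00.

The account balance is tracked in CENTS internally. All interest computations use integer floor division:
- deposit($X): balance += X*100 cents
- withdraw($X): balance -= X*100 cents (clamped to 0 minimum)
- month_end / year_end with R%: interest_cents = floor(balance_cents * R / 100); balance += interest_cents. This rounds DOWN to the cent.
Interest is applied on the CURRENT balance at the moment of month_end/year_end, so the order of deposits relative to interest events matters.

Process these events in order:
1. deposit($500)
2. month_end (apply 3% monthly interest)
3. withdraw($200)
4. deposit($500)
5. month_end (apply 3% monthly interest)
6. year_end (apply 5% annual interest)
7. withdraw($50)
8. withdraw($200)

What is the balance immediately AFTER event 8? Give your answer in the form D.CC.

Answer: 1188.39

Derivation:
After 1 (deposit($500)): balance=$1000.00 total_interest=$0.00
After 2 (month_end (apply 3% monthly interest)): balance=$1030.00 total_interest=$30.00
After 3 (withdraw($200)): balance=$830.00 total_interest=$30.00
After 4 (deposit($500)): balance=$1330.00 total_interest=$30.00
After 5 (month_end (apply 3% monthly interest)): balance=$1369.90 total_interest=$69.90
After 6 (year_end (apply 5% annual interest)): balance=$1438.39 total_interest=$138.39
After 7 (withdraw($50)): balance=$1388.39 total_interest=$138.39
After 8 (withdraw($200)): balance=$1188.39 total_interest=$138.39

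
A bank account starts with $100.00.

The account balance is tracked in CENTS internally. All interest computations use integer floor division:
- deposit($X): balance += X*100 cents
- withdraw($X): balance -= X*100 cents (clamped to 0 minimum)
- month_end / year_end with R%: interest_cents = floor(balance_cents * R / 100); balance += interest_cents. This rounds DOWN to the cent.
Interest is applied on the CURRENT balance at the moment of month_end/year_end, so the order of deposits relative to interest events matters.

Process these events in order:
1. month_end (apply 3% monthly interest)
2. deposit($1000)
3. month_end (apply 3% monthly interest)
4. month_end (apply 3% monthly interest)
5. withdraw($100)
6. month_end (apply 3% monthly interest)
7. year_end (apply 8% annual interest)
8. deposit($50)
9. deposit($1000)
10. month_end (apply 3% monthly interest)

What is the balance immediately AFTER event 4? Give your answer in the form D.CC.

After 1 (month_end (apply 3% monthly interest)): balance=$103.00 total_interest=$3.00
After 2 (deposit($1000)): balance=$1103.00 total_interest=$3.00
After 3 (month_end (apply 3% monthly interest)): balance=$1136.09 total_interest=$36.09
After 4 (month_end (apply 3% monthly interest)): balance=$1170.17 total_interest=$70.17

Answer: 1170.17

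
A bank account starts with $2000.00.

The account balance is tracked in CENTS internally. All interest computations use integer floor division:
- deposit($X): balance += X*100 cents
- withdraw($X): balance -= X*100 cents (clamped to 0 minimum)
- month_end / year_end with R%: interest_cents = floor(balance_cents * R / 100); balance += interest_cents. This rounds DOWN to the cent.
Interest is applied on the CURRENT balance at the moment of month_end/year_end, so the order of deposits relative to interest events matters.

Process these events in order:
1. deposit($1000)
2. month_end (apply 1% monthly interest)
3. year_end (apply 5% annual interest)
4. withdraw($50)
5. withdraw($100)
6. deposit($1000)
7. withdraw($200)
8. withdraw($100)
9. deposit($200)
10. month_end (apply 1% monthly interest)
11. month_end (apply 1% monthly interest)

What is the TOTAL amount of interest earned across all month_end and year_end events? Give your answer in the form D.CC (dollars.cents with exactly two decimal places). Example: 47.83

Answer: 260.51

Derivation:
After 1 (deposit($1000)): balance=$3000.00 total_interest=$0.00
After 2 (month_end (apply 1% monthly interest)): balance=$3030.00 total_interest=$30.00
After 3 (year_end (apply 5% annual interest)): balance=$3181.50 total_interest=$181.50
After 4 (withdraw($50)): balance=$3131.50 total_interest=$181.50
After 5 (withdraw($100)): balance=$3031.50 total_interest=$181.50
After 6 (deposit($1000)): balance=$4031.50 total_interest=$181.50
After 7 (withdraw($200)): balance=$3831.50 total_interest=$181.50
After 8 (withdraw($100)): balance=$3731.50 total_interest=$181.50
After 9 (deposit($200)): balance=$3931.50 total_interest=$181.50
After 10 (month_end (apply 1% monthly interest)): balance=$3970.81 total_interest=$220.81
After 11 (month_end (apply 1% monthly interest)): balance=$4010.51 total_interest=$260.51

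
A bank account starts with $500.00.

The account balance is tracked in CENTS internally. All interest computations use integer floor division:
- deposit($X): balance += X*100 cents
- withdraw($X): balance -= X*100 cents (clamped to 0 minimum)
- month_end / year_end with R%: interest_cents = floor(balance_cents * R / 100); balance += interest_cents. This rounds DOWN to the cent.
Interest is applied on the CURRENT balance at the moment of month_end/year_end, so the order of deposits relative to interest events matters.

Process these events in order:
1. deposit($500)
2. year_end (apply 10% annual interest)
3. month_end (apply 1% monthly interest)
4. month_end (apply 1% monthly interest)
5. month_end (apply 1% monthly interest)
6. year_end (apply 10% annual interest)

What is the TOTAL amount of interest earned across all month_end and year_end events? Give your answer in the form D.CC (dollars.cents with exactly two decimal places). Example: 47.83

Answer: 246.66

Derivation:
After 1 (deposit($500)): balance=$1000.00 total_interest=$0.00
After 2 (year_end (apply 10% annual interest)): balance=$1100.00 total_interest=$100.00
After 3 (month_end (apply 1% monthly interest)): balance=$1111.00 total_interest=$111.00
After 4 (month_end (apply 1% monthly interest)): balance=$1122.11 total_interest=$122.11
After 5 (month_end (apply 1% monthly interest)): balance=$1133.33 total_interest=$133.33
After 6 (year_end (apply 10% annual interest)): balance=$1246.66 total_interest=$246.66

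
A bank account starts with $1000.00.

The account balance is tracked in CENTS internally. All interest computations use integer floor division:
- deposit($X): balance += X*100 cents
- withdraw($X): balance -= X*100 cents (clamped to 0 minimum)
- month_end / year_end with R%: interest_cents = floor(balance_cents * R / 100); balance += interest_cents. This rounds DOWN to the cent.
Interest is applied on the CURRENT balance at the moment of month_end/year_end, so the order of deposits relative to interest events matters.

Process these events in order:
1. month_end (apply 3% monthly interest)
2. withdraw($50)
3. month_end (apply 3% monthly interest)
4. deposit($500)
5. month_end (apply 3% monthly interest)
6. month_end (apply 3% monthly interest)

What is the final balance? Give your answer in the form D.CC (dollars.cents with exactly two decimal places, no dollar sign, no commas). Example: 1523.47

Answer: 1601.32

Derivation:
After 1 (month_end (apply 3% monthly interest)): balance=$1030.00 total_interest=$30.00
After 2 (withdraw($50)): balance=$980.00 total_interest=$30.00
After 3 (month_end (apply 3% monthly interest)): balance=$1009.40 total_interest=$59.40
After 4 (deposit($500)): balance=$1509.40 total_interest=$59.40
After 5 (month_end (apply 3% monthly interest)): balance=$1554.68 total_interest=$104.68
After 6 (month_end (apply 3% monthly interest)): balance=$1601.32 total_interest=$151.32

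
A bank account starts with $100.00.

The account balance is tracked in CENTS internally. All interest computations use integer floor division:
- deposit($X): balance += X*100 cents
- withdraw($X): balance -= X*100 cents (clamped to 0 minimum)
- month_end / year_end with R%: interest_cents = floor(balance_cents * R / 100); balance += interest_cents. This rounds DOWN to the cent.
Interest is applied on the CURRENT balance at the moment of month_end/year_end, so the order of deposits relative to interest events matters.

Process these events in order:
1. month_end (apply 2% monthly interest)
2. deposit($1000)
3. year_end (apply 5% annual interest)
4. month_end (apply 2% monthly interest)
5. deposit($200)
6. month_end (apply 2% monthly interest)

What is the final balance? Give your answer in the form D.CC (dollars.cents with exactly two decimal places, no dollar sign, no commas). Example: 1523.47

Answer: 1407.84

Derivation:
After 1 (month_end (apply 2% monthly interest)): balance=$102.00 total_interest=$2.00
After 2 (deposit($1000)): balance=$1102.00 total_interest=$2.00
After 3 (year_end (apply 5% annual interest)): balance=$1157.10 total_interest=$57.10
After 4 (month_end (apply 2% monthly interest)): balance=$1180.24 total_interest=$80.24
After 5 (deposit($200)): balance=$1380.24 total_interest=$80.24
After 6 (month_end (apply 2% monthly interest)): balance=$1407.84 total_interest=$107.84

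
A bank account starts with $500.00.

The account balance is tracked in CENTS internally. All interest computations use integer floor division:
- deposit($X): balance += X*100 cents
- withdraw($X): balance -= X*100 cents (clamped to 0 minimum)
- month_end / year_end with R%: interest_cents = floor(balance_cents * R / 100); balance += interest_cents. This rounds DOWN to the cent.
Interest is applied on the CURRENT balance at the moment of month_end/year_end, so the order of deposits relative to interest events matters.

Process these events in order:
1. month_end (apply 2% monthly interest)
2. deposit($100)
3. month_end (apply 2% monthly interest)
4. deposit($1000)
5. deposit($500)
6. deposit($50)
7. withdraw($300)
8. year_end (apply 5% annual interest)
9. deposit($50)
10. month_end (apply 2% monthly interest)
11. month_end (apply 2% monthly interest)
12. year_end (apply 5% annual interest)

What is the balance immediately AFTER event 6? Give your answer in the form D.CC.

After 1 (month_end (apply 2% monthly interest)): balance=$510.00 total_interest=$10.00
After 2 (deposit($100)): balance=$610.00 total_interest=$10.00
After 3 (month_end (apply 2% monthly interest)): balance=$622.20 total_interest=$22.20
After 4 (deposit($1000)): balance=$1622.20 total_interest=$22.20
After 5 (deposit($500)): balance=$2122.20 total_interest=$22.20
After 6 (deposit($50)): balance=$2172.20 total_interest=$22.20

Answer: 2172.20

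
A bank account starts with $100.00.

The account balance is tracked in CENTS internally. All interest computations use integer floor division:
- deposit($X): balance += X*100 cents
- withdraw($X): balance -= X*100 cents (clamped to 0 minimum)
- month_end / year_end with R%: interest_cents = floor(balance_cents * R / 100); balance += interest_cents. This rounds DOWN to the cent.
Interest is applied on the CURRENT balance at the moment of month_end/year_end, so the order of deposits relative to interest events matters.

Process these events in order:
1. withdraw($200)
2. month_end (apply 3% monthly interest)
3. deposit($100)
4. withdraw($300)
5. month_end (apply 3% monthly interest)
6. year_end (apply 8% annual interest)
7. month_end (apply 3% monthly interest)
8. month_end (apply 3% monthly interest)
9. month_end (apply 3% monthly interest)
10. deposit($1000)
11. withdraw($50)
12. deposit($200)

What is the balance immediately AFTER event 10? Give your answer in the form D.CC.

Answer: 1000.00

Derivation:
After 1 (withdraw($200)): balance=$0.00 total_interest=$0.00
After 2 (month_end (apply 3% monthly interest)): balance=$0.00 total_interest=$0.00
After 3 (deposit($100)): balance=$100.00 total_interest=$0.00
After 4 (withdraw($300)): balance=$0.00 total_interest=$0.00
After 5 (month_end (apply 3% monthly interest)): balance=$0.00 total_interest=$0.00
After 6 (year_end (apply 8% annual interest)): balance=$0.00 total_interest=$0.00
After 7 (month_end (apply 3% monthly interest)): balance=$0.00 total_interest=$0.00
After 8 (month_end (apply 3% monthly interest)): balance=$0.00 total_interest=$0.00
After 9 (month_end (apply 3% monthly interest)): balance=$0.00 total_interest=$0.00
After 10 (deposit($1000)): balance=$1000.00 total_interest=$0.00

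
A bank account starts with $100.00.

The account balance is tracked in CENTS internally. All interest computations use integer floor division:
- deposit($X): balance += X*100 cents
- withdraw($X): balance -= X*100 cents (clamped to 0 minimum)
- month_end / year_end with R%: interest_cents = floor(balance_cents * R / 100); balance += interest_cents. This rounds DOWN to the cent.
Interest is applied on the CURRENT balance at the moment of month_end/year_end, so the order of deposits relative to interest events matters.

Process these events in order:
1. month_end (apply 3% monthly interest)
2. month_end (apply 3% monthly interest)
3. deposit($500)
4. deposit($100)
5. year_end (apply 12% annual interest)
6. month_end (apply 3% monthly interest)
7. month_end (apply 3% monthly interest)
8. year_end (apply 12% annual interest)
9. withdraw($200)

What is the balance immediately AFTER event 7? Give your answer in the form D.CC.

After 1 (month_end (apply 3% monthly interest)): balance=$103.00 total_interest=$3.00
After 2 (month_end (apply 3% monthly interest)): balance=$106.09 total_interest=$6.09
After 3 (deposit($500)): balance=$606.09 total_interest=$6.09
After 4 (deposit($100)): balance=$706.09 total_interest=$6.09
After 5 (year_end (apply 12% annual interest)): balance=$790.82 total_interest=$90.82
After 6 (month_end (apply 3% monthly interest)): balance=$814.54 total_interest=$114.54
After 7 (month_end (apply 3% monthly interest)): balance=$838.97 total_interest=$138.97

Answer: 838.97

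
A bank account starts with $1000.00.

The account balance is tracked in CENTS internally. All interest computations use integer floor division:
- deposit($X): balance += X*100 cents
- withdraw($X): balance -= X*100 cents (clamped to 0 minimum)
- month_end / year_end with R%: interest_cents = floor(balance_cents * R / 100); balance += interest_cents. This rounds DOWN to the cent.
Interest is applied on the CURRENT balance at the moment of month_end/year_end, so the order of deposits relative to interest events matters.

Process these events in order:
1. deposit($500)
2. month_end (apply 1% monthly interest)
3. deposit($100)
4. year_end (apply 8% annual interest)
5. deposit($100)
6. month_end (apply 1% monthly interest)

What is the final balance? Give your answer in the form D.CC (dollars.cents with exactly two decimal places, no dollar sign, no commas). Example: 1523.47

Answer: 1862.64

Derivation:
After 1 (deposit($500)): balance=$1500.00 total_interest=$0.00
After 2 (month_end (apply 1% monthly interest)): balance=$1515.00 total_interest=$15.00
After 3 (deposit($100)): balance=$1615.00 total_interest=$15.00
After 4 (year_end (apply 8% annual interest)): balance=$1744.20 total_interest=$144.20
After 5 (deposit($100)): balance=$1844.20 total_interest=$144.20
After 6 (month_end (apply 1% monthly interest)): balance=$1862.64 total_interest=$162.64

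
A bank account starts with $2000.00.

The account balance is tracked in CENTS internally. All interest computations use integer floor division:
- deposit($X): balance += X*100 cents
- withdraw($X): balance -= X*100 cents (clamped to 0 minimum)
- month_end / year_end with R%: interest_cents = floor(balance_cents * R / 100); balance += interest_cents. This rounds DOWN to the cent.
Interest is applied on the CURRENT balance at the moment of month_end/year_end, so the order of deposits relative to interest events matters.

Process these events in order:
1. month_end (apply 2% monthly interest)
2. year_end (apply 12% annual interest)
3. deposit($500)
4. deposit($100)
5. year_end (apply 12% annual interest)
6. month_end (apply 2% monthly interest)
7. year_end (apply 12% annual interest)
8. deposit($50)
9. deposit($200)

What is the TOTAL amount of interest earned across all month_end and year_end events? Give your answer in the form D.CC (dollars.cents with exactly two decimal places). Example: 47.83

After 1 (month_end (apply 2% monthly interest)): balance=$2040.00 total_interest=$40.00
After 2 (year_end (apply 12% annual interest)): balance=$2284.80 total_interest=$284.80
After 3 (deposit($500)): balance=$2784.80 total_interest=$284.80
After 4 (deposit($100)): balance=$2884.80 total_interest=$284.80
After 5 (year_end (apply 12% annual interest)): balance=$3230.97 total_interest=$630.97
After 6 (month_end (apply 2% monthly interest)): balance=$3295.58 total_interest=$695.58
After 7 (year_end (apply 12% annual interest)): balance=$3691.04 total_interest=$1091.04
After 8 (deposit($50)): balance=$3741.04 total_interest=$1091.04
After 9 (deposit($200)): balance=$3941.04 total_interest=$1091.04

Answer: 1091.04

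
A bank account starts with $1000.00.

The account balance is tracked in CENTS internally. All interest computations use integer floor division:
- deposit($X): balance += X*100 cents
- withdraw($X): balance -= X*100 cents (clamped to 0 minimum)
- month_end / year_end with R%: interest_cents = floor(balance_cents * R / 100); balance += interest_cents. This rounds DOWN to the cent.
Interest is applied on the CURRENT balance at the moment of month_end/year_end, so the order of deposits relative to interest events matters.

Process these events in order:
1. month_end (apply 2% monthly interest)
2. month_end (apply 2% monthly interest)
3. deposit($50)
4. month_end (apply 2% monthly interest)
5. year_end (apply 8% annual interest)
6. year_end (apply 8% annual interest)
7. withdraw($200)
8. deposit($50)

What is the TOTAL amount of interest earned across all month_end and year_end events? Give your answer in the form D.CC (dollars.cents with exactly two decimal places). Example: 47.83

Answer: 247.26

Derivation:
After 1 (month_end (apply 2% monthly interest)): balance=$1020.00 total_interest=$20.00
After 2 (month_end (apply 2% monthly interest)): balance=$1040.40 total_interest=$40.40
After 3 (deposit($50)): balance=$1090.40 total_interest=$40.40
After 4 (month_end (apply 2% monthly interest)): balance=$1112.20 total_interest=$62.20
After 5 (year_end (apply 8% annual interest)): balance=$1201.17 total_interest=$151.17
After 6 (year_end (apply 8% annual interest)): balance=$1297.26 total_interest=$247.26
After 7 (withdraw($200)): balance=$1097.26 total_interest=$247.26
After 8 (deposit($50)): balance=$1147.26 total_interest=$247.26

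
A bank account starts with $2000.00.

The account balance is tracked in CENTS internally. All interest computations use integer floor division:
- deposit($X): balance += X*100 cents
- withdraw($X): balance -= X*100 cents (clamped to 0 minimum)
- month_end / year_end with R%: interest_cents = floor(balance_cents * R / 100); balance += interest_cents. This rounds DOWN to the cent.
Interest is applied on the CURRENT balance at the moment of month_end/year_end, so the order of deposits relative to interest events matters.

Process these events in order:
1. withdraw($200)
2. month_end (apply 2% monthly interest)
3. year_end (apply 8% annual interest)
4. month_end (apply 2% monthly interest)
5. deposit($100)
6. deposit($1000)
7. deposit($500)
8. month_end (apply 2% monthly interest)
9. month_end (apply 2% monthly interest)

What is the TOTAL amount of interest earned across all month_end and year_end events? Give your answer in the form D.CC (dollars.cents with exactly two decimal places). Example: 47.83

After 1 (withdraw($200)): balance=$1800.00 total_interest=$0.00
After 2 (month_end (apply 2% monthly interest)): balance=$1836.00 total_interest=$36.00
After 3 (year_end (apply 8% annual interest)): balance=$1982.88 total_interest=$182.88
After 4 (month_end (apply 2% monthly interest)): balance=$2022.53 total_interest=$222.53
After 5 (deposit($100)): balance=$2122.53 total_interest=$222.53
After 6 (deposit($1000)): balance=$3122.53 total_interest=$222.53
After 7 (deposit($500)): balance=$3622.53 total_interest=$222.53
After 8 (month_end (apply 2% monthly interest)): balance=$3694.98 total_interest=$294.98
After 9 (month_end (apply 2% monthly interest)): balance=$3768.87 total_interest=$368.87

Answer: 368.87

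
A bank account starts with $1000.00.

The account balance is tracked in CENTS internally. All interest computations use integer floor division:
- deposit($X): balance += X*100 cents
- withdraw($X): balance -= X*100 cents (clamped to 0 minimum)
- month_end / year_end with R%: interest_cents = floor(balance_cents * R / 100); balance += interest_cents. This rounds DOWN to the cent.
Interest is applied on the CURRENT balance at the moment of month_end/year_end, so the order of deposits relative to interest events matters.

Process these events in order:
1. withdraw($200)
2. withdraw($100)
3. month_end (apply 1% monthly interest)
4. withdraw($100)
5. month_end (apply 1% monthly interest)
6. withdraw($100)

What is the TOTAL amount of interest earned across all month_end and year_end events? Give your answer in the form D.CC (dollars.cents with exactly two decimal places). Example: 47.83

After 1 (withdraw($200)): balance=$800.00 total_interest=$0.00
After 2 (withdraw($100)): balance=$700.00 total_interest=$0.00
After 3 (month_end (apply 1% monthly interest)): balance=$707.00 total_interest=$7.00
After 4 (withdraw($100)): balance=$607.00 total_interest=$7.00
After 5 (month_end (apply 1% monthly interest)): balance=$613.07 total_interest=$13.07
After 6 (withdraw($100)): balance=$513.07 total_interest=$13.07

Answer: 13.07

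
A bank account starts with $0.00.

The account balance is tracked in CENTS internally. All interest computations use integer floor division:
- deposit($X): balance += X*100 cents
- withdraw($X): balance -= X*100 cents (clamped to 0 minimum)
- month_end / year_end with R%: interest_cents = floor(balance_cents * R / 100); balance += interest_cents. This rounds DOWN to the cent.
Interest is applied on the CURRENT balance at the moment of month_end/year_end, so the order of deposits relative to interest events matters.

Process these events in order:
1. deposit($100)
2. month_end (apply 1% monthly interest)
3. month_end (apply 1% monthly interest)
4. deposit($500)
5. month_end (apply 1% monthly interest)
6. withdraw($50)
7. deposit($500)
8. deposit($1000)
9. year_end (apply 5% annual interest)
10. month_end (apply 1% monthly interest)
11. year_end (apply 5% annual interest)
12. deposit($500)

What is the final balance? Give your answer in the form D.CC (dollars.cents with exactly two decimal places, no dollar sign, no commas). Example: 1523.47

After 1 (deposit($100)): balance=$100.00 total_interest=$0.00
After 2 (month_end (apply 1% monthly interest)): balance=$101.00 total_interest=$1.00
After 3 (month_end (apply 1% monthly interest)): balance=$102.01 total_interest=$2.01
After 4 (deposit($500)): balance=$602.01 total_interest=$2.01
After 5 (month_end (apply 1% monthly interest)): balance=$608.03 total_interest=$8.03
After 6 (withdraw($50)): balance=$558.03 total_interest=$8.03
After 7 (deposit($500)): balance=$1058.03 total_interest=$8.03
After 8 (deposit($1000)): balance=$2058.03 total_interest=$8.03
After 9 (year_end (apply 5% annual interest)): balance=$2160.93 total_interest=$110.93
After 10 (month_end (apply 1% monthly interest)): balance=$2182.53 total_interest=$132.53
After 11 (year_end (apply 5% annual interest)): balance=$2291.65 total_interest=$241.65
After 12 (deposit($500)): balance=$2791.65 total_interest=$241.65

Answer: 2791.65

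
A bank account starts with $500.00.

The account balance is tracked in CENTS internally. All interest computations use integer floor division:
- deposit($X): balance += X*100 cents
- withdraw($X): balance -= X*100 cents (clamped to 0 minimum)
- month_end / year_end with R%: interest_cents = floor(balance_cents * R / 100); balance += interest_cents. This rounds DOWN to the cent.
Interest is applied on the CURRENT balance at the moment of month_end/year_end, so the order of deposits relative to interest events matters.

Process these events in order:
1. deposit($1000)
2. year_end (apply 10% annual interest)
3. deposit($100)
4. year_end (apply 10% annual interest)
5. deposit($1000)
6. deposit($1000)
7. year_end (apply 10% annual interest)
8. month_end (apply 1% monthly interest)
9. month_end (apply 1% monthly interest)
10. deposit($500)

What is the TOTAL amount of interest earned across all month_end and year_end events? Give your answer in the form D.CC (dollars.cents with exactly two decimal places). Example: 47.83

After 1 (deposit($1000)): balance=$1500.00 total_interest=$0.00
After 2 (year_end (apply 10% annual interest)): balance=$1650.00 total_interest=$150.00
After 3 (deposit($100)): balance=$1750.00 total_interest=$150.00
After 4 (year_end (apply 10% annual interest)): balance=$1925.00 total_interest=$325.00
After 5 (deposit($1000)): balance=$2925.00 total_interest=$325.00
After 6 (deposit($1000)): balance=$3925.00 total_interest=$325.00
After 7 (year_end (apply 10% annual interest)): balance=$4317.50 total_interest=$717.50
After 8 (month_end (apply 1% monthly interest)): balance=$4360.67 total_interest=$760.67
After 9 (month_end (apply 1% monthly interest)): balance=$4404.27 total_interest=$804.27
After 10 (deposit($500)): balance=$4904.27 total_interest=$804.27

Answer: 804.27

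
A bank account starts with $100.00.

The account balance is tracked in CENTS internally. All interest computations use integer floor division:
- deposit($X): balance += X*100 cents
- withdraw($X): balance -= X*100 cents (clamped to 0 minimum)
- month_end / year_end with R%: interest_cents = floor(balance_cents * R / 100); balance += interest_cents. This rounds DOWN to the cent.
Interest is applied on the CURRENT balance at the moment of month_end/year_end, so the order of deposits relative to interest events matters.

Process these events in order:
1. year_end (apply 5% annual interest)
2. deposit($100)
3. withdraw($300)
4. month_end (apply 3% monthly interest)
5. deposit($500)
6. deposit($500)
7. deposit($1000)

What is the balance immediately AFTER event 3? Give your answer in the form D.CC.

Answer: 0.00

Derivation:
After 1 (year_end (apply 5% annual interest)): balance=$105.00 total_interest=$5.00
After 2 (deposit($100)): balance=$205.00 total_interest=$5.00
After 3 (withdraw($300)): balance=$0.00 total_interest=$5.00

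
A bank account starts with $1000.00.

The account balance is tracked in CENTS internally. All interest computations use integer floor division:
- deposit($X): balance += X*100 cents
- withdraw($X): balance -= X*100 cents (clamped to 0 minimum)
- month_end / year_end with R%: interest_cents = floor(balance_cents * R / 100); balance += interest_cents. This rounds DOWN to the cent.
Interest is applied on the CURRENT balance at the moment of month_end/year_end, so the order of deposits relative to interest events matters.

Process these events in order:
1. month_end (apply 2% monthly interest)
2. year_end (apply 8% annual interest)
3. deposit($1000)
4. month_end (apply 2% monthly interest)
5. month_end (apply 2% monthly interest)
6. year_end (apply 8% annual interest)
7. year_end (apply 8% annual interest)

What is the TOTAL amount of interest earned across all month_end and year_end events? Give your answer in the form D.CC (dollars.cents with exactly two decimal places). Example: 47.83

Answer: 550.33

Derivation:
After 1 (month_end (apply 2% monthly interest)): balance=$1020.00 total_interest=$20.00
After 2 (year_end (apply 8% annual interest)): balance=$1101.60 total_interest=$101.60
After 3 (deposit($1000)): balance=$2101.60 total_interest=$101.60
After 4 (month_end (apply 2% monthly interest)): balance=$2143.63 total_interest=$143.63
After 5 (month_end (apply 2% monthly interest)): balance=$2186.50 total_interest=$186.50
After 6 (year_end (apply 8% annual interest)): balance=$2361.42 total_interest=$361.42
After 7 (year_end (apply 8% annual interest)): balance=$2550.33 total_interest=$550.33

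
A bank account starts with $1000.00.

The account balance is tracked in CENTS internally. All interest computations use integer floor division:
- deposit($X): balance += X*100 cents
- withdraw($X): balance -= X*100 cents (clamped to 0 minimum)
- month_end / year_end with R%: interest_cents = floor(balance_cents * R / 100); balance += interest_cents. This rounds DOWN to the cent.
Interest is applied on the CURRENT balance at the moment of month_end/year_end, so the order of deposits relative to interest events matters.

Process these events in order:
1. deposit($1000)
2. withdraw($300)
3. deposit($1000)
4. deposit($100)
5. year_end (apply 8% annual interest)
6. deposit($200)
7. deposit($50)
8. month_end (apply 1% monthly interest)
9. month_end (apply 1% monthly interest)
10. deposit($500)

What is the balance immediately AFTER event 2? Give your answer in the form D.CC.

After 1 (deposit($1000)): balance=$2000.00 total_interest=$0.00
After 2 (withdraw($300)): balance=$1700.00 total_interest=$0.00

Answer: 1700.00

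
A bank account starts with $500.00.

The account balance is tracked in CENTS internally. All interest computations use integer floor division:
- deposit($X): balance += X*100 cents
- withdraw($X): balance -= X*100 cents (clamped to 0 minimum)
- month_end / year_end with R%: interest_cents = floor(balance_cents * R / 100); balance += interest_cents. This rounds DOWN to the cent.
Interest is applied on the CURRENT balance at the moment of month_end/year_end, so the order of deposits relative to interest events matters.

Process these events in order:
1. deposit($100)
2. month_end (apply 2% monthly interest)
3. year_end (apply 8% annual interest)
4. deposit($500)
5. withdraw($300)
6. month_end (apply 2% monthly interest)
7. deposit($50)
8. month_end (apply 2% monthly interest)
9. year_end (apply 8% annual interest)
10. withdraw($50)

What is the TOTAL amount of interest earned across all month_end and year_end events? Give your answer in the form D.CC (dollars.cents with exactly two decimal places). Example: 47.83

After 1 (deposit($100)): balance=$600.00 total_interest=$0.00
After 2 (month_end (apply 2% monthly interest)): balance=$612.00 total_interest=$12.00
After 3 (year_end (apply 8% annual interest)): balance=$660.96 total_interest=$60.96
After 4 (deposit($500)): balance=$1160.96 total_interest=$60.96
After 5 (withdraw($300)): balance=$860.96 total_interest=$60.96
After 6 (month_end (apply 2% monthly interest)): balance=$878.17 total_interest=$78.17
After 7 (deposit($50)): balance=$928.17 total_interest=$78.17
After 8 (month_end (apply 2% monthly interest)): balance=$946.73 total_interest=$96.73
After 9 (year_end (apply 8% annual interest)): balance=$1022.46 total_interest=$172.46
After 10 (withdraw($50)): balance=$972.46 total_interest=$172.46

Answer: 172.46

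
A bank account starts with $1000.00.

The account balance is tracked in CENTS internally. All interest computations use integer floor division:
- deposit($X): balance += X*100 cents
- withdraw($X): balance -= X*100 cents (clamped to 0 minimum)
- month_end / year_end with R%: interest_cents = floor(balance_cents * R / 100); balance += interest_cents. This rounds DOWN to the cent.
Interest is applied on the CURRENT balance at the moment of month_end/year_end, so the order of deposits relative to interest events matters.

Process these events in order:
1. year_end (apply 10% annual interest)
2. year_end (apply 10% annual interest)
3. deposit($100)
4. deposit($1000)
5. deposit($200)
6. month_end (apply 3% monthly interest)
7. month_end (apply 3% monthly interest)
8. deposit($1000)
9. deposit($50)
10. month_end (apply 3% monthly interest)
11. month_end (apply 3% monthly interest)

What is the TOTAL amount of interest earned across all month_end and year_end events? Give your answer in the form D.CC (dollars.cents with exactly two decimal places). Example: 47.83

After 1 (year_end (apply 10% annual interest)): balance=$1100.00 total_interest=$100.00
After 2 (year_end (apply 10% annual interest)): balance=$1210.00 total_interest=$210.00
After 3 (deposit($100)): balance=$1310.00 total_interest=$210.00
After 4 (deposit($1000)): balance=$2310.00 total_interest=$210.00
After 5 (deposit($200)): balance=$2510.00 total_interest=$210.00
After 6 (month_end (apply 3% monthly interest)): balance=$2585.30 total_interest=$285.30
After 7 (month_end (apply 3% monthly interest)): balance=$2662.85 total_interest=$362.85
After 8 (deposit($1000)): balance=$3662.85 total_interest=$362.85
After 9 (deposit($50)): balance=$3712.85 total_interest=$362.85
After 10 (month_end (apply 3% monthly interest)): balance=$3824.23 total_interest=$474.23
After 11 (month_end (apply 3% monthly interest)): balance=$3938.95 total_interest=$588.95

Answer: 588.95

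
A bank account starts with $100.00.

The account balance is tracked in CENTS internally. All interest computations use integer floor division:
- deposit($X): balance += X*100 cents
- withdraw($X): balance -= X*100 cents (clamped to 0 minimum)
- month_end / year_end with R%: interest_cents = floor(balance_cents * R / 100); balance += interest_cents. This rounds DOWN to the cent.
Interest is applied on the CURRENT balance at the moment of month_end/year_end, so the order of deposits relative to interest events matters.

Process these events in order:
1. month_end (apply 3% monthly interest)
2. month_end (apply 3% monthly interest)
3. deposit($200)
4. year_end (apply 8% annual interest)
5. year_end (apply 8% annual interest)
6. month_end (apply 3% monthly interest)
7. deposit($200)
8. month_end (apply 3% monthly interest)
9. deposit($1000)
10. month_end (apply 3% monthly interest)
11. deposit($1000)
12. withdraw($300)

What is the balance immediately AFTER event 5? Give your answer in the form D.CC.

Answer: 357.01

Derivation:
After 1 (month_end (apply 3% monthly interest)): balance=$103.00 total_interest=$3.00
After 2 (month_end (apply 3% monthly interest)): balance=$106.09 total_interest=$6.09
After 3 (deposit($200)): balance=$306.09 total_interest=$6.09
After 4 (year_end (apply 8% annual interest)): balance=$330.57 total_interest=$30.57
After 5 (year_end (apply 8% annual interest)): balance=$357.01 total_interest=$57.01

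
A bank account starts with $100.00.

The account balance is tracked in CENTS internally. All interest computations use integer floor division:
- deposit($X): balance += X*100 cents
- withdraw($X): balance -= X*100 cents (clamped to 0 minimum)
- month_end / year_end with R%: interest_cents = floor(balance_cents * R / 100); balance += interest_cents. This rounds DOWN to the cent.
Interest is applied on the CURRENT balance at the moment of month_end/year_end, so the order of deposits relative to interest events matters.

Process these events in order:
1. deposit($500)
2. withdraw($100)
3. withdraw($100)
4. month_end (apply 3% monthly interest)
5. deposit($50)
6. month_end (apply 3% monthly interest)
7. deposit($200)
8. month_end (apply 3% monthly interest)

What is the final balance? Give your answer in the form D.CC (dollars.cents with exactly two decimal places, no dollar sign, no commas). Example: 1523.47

Answer: 696.13

Derivation:
After 1 (deposit($500)): balance=$600.00 total_interest=$0.00
After 2 (withdraw($100)): balance=$500.00 total_interest=$0.00
After 3 (withdraw($100)): balance=$400.00 total_interest=$0.00
After 4 (month_end (apply 3% monthly interest)): balance=$412.00 total_interest=$12.00
After 5 (deposit($50)): balance=$462.00 total_interest=$12.00
After 6 (month_end (apply 3% monthly interest)): balance=$475.86 total_interest=$25.86
After 7 (deposit($200)): balance=$675.86 total_interest=$25.86
After 8 (month_end (apply 3% monthly interest)): balance=$696.13 total_interest=$46.13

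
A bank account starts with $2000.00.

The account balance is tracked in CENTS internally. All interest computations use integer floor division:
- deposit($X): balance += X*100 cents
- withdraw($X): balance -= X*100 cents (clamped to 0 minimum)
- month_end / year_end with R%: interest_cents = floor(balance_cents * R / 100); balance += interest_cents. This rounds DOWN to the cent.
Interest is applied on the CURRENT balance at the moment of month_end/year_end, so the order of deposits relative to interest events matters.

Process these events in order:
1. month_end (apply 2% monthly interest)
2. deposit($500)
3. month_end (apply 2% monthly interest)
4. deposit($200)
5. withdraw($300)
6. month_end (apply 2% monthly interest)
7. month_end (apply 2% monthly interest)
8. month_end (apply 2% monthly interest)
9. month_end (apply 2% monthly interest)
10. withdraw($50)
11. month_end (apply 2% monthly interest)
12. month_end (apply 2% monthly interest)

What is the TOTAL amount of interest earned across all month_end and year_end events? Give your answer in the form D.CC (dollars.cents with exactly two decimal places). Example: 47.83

Answer: 403.00

Derivation:
After 1 (month_end (apply 2% monthly interest)): balance=$2040.00 total_interest=$40.00
After 2 (deposit($500)): balance=$2540.00 total_interest=$40.00
After 3 (month_end (apply 2% monthly interest)): balance=$2590.80 total_interest=$90.80
After 4 (deposit($200)): balance=$2790.80 total_interest=$90.80
After 5 (withdraw($300)): balance=$2490.80 total_interest=$90.80
After 6 (month_end (apply 2% monthly interest)): balance=$2540.61 total_interest=$140.61
After 7 (month_end (apply 2% monthly interest)): balance=$2591.42 total_interest=$191.42
After 8 (month_end (apply 2% monthly interest)): balance=$2643.24 total_interest=$243.24
After 9 (month_end (apply 2% monthly interest)): balance=$2696.10 total_interest=$296.10
After 10 (withdraw($50)): balance=$2646.10 total_interest=$296.10
After 11 (month_end (apply 2% monthly interest)): balance=$2699.02 total_interest=$349.02
After 12 (month_end (apply 2% monthly interest)): balance=$2753.00 total_interest=$403.00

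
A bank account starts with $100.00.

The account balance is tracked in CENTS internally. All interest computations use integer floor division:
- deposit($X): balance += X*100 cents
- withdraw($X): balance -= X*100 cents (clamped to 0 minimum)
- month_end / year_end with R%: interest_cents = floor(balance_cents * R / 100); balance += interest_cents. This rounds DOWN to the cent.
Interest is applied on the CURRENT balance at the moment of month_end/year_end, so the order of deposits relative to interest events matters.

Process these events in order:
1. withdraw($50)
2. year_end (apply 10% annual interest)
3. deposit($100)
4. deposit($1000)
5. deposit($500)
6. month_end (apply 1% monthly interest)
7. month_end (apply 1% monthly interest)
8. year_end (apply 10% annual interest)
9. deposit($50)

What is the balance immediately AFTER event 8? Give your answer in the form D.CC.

Answer: 1857.08

Derivation:
After 1 (withdraw($50)): balance=$50.00 total_interest=$0.00
After 2 (year_end (apply 10% annual interest)): balance=$55.00 total_interest=$5.00
After 3 (deposit($100)): balance=$155.00 total_interest=$5.00
After 4 (deposit($1000)): balance=$1155.00 total_interest=$5.00
After 5 (deposit($500)): balance=$1655.00 total_interest=$5.00
After 6 (month_end (apply 1% monthly interest)): balance=$1671.55 total_interest=$21.55
After 7 (month_end (apply 1% monthly interest)): balance=$1688.26 total_interest=$38.26
After 8 (year_end (apply 10% annual interest)): balance=$1857.08 total_interest=$207.08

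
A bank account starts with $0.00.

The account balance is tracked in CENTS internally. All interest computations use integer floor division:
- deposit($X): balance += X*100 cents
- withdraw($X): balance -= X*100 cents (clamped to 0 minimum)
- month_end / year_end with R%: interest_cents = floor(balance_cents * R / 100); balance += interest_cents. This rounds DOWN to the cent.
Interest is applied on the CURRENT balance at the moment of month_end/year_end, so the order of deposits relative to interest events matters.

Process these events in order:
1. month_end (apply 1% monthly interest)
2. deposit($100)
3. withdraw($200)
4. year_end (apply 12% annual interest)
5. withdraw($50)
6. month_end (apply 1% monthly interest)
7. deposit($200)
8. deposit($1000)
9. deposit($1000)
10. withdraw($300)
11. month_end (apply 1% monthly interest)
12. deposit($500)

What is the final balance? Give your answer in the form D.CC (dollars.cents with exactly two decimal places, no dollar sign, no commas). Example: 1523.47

After 1 (month_end (apply 1% monthly interest)): balance=$0.00 total_interest=$0.00
After 2 (deposit($100)): balance=$100.00 total_interest=$0.00
After 3 (withdraw($200)): balance=$0.00 total_interest=$0.00
After 4 (year_end (apply 12% annual interest)): balance=$0.00 total_interest=$0.00
After 5 (withdraw($50)): balance=$0.00 total_interest=$0.00
After 6 (month_end (apply 1% monthly interest)): balance=$0.00 total_interest=$0.00
After 7 (deposit($200)): balance=$200.00 total_interest=$0.00
After 8 (deposit($1000)): balance=$1200.00 total_interest=$0.00
After 9 (deposit($1000)): balance=$2200.00 total_interest=$0.00
After 10 (withdraw($300)): balance=$1900.00 total_interest=$0.00
After 11 (month_end (apply 1% monthly interest)): balance=$1919.00 total_interest=$19.00
After 12 (deposit($500)): balance=$2419.00 total_interest=$19.00

Answer: 2419.00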